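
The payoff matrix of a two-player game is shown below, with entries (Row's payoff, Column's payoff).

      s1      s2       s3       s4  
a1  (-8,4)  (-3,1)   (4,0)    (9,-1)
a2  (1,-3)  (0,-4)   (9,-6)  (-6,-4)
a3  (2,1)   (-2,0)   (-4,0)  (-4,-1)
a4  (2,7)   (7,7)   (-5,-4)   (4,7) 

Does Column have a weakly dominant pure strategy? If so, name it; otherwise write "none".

s1

s1 vs s2: a1: 4>1, a2: -3>-4, a3: 1>0, a4: 7=7.
s1 vs s3: a1: 4>0, a2: -3>-6, a3: 1>0, a4: 7>-4.
s1 vs s4: a1: 4>-1, a2: -3>-4, a3: 1>-1, a4: 7=7.
s1 is at least as good as every other strategy against every opponent action, so it is weakly dominant.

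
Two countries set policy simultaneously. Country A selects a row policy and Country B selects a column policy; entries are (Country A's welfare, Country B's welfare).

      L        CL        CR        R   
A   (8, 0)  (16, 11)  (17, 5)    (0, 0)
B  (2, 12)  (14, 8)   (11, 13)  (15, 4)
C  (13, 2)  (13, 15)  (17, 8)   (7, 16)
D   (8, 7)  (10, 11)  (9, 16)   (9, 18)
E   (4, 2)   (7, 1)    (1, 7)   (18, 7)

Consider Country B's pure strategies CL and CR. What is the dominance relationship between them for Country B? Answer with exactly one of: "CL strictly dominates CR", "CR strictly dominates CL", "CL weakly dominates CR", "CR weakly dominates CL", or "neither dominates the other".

CL's payoffs vs CR's, by Country A's action — A: 11>5, B: 8<13, C: 15>8, D: 11<16, E: 1<7.
CL does better at A, C but worse at B, D, E; neither strategy dominates the other.

neither dominates the other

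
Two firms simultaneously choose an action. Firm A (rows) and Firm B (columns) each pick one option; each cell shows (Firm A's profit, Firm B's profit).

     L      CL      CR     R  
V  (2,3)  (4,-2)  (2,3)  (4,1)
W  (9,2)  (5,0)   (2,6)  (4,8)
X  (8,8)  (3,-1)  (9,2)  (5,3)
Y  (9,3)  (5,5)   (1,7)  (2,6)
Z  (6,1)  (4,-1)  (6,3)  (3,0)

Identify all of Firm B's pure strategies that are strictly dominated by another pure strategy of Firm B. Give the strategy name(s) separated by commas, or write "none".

CL

L is not dominated — it holds its own against CL at V (3>-2); CR at V (3=3); R at V (3>1).
CL: dominated, since CR does at least as well everywhere (V: 3>-2, W: 6>0, X: 2>-1, Y: 7>5, Z: 3>-1).
CR: no other strategy beats it everywhere (L at V (3=3); CL at V (3>-2); R at V (3>1)).
R is not dominated — it holds its own against L at W (8>2); CL at V (1>-2); CR at W (8>6).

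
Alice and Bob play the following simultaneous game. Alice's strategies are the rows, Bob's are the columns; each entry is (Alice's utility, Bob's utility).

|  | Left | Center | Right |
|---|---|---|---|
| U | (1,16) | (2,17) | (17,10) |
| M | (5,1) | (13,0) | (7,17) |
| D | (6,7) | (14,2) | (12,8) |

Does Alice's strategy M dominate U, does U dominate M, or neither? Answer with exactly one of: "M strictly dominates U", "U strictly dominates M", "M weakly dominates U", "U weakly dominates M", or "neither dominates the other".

Compare M to U across each opponent action: Left: 5>1, Center: 13>2, Right: 7<17.
M does better at Left, Center but worse at Right; neither strategy dominates the other.

neither dominates the other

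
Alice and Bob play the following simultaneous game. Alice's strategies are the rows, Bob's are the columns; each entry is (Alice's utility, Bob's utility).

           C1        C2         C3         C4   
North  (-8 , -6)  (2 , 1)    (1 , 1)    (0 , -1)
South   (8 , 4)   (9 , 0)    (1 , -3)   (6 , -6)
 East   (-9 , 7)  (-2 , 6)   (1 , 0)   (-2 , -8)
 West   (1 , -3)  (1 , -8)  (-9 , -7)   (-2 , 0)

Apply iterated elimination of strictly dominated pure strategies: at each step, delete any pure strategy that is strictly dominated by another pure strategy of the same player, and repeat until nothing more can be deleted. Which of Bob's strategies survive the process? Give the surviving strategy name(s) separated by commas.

For Alice, South strictly dominates West on the remaining columns (C1: 8>1, C2: 9>1, C3: 1>-9, C4: 6>-2); eliminate West.
Bob's strategy C4 is strictly dominated by C2 (North: 1>-1, South: 0>-6, East: 6>-8) and is removed.
Among the remaining strategies, none is strictly dominated by another pure strategy of the same player, so the elimination stops.
Surviving strategies — Alice: {North, South, East}; Bob: {C1, C2, C3}.

C1, C2, C3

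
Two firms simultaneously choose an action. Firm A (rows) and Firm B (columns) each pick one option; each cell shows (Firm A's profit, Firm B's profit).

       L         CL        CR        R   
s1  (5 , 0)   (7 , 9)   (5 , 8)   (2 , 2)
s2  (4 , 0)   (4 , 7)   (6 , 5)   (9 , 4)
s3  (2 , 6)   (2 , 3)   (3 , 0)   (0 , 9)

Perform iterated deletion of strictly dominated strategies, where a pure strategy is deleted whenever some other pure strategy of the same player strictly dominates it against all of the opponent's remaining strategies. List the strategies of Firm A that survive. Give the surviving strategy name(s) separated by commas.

s1

For Firm A, s1 strictly dominates s3 on the remaining columns (L: 5>2, CL: 7>2, CR: 5>3, R: 2>0); eliminate s3.
For Firm B, CL strictly dominates L on the remaining rows (s1: 9>0, s2: 7>0); eliminate L.
Firm B's strategy CR is strictly dominated by CL (s1: 9>8, s2: 7>5) and is removed.
Column R is eliminated: CL beats it against every remaining row (s1: 9>2, s2: 7>4).
Row s2 is eliminated: s1 beats it against every remaining column (CL: 7>4).
Among the remaining strategies, none is strictly dominated by another pure strategy of the same player, so the elimination stops.
Surviving strategies — Firm A: {s1}; Firm B: {CL}.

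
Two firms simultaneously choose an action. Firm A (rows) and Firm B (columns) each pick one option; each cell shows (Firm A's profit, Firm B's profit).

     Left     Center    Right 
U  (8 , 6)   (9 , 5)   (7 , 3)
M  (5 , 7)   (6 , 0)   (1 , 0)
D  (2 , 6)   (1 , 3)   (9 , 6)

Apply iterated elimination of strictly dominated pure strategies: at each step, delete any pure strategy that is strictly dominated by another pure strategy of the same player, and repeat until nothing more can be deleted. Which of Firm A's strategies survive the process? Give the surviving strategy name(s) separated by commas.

U, D

For Firm A, U strictly dominates M on the remaining columns (Left: 8>5, Center: 9>6, Right: 7>1); eliminate M.
Firm B's strategy Center is strictly dominated by Left (U: 6>5, D: 6>3) and is removed.
Among the remaining strategies, none is strictly dominated by another pure strategy of the same player, so the elimination stops.
Surviving strategies — Firm A: {U, D}; Firm B: {Left, Right}.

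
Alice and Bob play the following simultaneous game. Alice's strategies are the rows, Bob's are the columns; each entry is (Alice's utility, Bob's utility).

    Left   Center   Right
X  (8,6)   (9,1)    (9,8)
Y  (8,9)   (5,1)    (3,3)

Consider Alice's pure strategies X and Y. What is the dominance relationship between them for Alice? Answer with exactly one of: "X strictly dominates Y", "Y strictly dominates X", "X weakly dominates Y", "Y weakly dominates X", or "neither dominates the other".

X's payoffs vs Y's, by Bob's action — Left: 8=8, Center: 9>5, Right: 9>3.
X is at least as good everywhere and strictly better somewhere (tied only at Left), so X weakly but not strictly dominates Y.

X weakly dominates Y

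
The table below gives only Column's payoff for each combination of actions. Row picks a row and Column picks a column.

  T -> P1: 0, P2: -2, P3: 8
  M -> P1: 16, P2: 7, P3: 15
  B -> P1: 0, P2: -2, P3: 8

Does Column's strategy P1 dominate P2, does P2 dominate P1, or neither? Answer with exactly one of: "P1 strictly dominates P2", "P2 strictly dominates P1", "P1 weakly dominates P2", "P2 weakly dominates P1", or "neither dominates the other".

P1's payoffs vs P2's, by Row's action — T: 0>-2, M: 16>7, B: 0>-2.
P1 gives a strictly higher payoff against every action of Row, so P1 strictly dominates P2.

P1 strictly dominates P2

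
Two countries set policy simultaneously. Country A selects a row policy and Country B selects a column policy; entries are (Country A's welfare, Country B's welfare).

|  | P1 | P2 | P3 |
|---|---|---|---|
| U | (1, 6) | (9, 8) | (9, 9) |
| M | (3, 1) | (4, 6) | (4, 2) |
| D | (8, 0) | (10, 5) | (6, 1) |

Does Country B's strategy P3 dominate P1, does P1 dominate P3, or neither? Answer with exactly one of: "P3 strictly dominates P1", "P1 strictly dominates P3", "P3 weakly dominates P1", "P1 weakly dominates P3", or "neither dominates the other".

P3's payoffs vs P1's, by Country A's action — U: 9>6, M: 2>1, D: 1>0.
P3 gives a strictly higher payoff against each choice by Country A, so P3 strictly dominates P1.

P3 strictly dominates P1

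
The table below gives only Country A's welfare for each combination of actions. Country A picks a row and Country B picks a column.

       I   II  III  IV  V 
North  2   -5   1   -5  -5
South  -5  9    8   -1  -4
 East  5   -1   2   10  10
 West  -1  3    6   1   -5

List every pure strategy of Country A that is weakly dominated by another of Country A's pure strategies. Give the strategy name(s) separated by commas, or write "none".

North

North is weakly dominated by East (I: 5>2, II: -1>-5, III: 2>1, IV: 10>-5, V: 10>-5).
Nothing dominates South: North at II (9>-5); East at II (9>-1); West at II (9>3).
Nothing dominates East: North at I (5>2); South at I (5>-5); West at I (5>-1).
West is not dominated — it holds its own against North at II (3>-5); South at I (-1>-5); East at II (3>-1).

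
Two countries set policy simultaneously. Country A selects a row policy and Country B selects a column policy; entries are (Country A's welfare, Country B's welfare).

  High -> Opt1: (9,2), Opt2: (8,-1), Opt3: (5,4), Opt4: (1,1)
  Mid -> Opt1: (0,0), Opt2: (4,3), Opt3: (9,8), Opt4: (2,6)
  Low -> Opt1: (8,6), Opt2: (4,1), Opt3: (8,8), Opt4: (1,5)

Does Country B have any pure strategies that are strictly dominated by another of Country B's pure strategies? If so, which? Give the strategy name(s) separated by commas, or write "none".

Opt1 is strictly dominated by Opt3 (High: 4>2, Mid: 8>0, Low: 8>6).
Opt2 is strictly dominated by Opt3 (High: 4>-1, Mid: 8>3, Low: 8>1).
Opt3: no other strategy beats it everywhere (Opt1 at High (4>2); Opt2 at High (4>-1); Opt4 at High (4>1)).
Opt3 strictly dominates Opt4 — High: 4>1, Mid: 8>6, Low: 8>5.

Opt1, Opt2, Opt4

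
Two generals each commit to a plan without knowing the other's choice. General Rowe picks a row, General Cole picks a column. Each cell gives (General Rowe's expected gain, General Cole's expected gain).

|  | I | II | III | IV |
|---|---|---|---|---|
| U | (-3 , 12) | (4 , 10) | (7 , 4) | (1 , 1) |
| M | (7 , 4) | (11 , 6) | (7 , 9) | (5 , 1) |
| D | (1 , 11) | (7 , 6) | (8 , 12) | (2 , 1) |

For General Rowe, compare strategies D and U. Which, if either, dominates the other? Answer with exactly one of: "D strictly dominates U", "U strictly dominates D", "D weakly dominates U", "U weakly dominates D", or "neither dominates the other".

D strictly dominates U

Compare D to U across each opponent action: I: 1>-3, II: 7>4, III: 8>7, IV: 2>1.
D gives a strictly higher payoff against each opponent action, so D strictly dominates U.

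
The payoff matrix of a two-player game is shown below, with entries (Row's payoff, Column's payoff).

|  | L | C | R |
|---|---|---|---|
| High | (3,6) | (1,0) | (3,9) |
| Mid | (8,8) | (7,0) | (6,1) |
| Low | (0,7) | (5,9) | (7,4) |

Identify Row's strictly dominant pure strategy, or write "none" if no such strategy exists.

High fails to dominate Mid at L (3<8).
Mid fails to dominate Low at R (6<7).
Low fails to dominate High at L (0<3).
No single strategy dominates all the others.

none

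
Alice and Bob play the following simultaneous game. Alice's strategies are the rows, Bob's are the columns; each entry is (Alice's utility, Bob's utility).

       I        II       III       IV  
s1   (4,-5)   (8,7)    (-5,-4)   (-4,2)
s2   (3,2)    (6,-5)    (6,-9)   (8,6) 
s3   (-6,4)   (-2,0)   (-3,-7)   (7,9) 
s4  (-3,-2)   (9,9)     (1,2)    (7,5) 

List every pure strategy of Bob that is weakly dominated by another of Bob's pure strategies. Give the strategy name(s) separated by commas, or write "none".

I, III

I: dominated, since IV does at least as well everywhere (s1: 2>-5, s2: 6>2, s3: 9>4, s4: 5>-2).
Nothing dominates II: I at s1 (7>-5); III at s1 (7>-4); IV at s1 (7>2).
III: dominated, since II does at least as well everywhere (s1: 7>-4, s2: -5>-9, s3: 0>-7, s4: 9>2).
IV is not dominated — it holds its own against I at s1 (2>-5); II at s2 (6>-5); III at s1 (2>-4).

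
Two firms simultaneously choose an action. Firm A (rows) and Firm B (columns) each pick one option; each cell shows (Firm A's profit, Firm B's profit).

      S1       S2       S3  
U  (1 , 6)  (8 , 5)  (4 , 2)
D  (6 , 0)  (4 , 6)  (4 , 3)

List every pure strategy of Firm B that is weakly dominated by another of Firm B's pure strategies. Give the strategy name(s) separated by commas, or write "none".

S3

S1 is not dominated — it holds its own against S2 at U (6>5); S3 at U (6>2).
S2 is not dominated — it holds its own against S1 at D (6>0); S3 at U (5>2).
S2 weakly dominates S3 — U: 5>2, D: 6>3.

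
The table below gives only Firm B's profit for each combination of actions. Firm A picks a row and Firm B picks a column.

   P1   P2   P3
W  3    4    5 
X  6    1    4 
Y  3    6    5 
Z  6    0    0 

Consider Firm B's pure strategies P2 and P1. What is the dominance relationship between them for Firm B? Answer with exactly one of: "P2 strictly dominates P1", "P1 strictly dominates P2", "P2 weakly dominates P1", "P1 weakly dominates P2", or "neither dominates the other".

neither dominates the other

P2's payoffs vs P1's, by Firm A's action — W: 4>3, X: 1<6, Y: 6>3, Z: 0<6.
P2 does better at W, Y but worse at X, Z; neither strategy dominates the other.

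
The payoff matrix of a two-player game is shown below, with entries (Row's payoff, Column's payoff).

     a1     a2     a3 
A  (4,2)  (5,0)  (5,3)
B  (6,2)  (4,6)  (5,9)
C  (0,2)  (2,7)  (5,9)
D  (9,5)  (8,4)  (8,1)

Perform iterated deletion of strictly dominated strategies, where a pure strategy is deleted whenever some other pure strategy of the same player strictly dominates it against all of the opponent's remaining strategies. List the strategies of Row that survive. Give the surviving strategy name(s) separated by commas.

D

Row's strategy A is strictly dominated by D (a1: 9>4, a2: 8>5, a3: 8>5) and is removed.
Row's strategy B is strictly dominated by D (a1: 9>6, a2: 8>4, a3: 8>5) and is removed.
For Row, D strictly dominates C on the remaining columns (a1: 9>0, a2: 8>2, a3: 8>5); eliminate C.
Column's strategy a2 is strictly dominated by a1 (D: 5>4) and is removed.
Column a3 is eliminated: a1 beats it against every remaining row (D: 5>1).
Among the remaining strategies, none is strictly dominated by another pure strategy of the same player, so the elimination stops.
Surviving strategies — Row: {D}; Column: {a1}.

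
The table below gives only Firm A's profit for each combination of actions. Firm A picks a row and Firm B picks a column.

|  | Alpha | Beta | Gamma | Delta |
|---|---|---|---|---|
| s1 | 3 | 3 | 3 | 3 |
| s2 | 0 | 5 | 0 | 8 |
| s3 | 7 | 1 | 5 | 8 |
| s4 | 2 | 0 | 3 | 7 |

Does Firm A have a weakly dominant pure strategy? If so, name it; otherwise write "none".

none

s1 fails to dominate s2 at Beta (3<5).
s2 fails to dominate s1 at Alpha (0<3).
s3 fails to dominate s1 at Beta (1<3).
s4 fails to dominate s1 at Alpha (2<3).
No single strategy dominates all the others.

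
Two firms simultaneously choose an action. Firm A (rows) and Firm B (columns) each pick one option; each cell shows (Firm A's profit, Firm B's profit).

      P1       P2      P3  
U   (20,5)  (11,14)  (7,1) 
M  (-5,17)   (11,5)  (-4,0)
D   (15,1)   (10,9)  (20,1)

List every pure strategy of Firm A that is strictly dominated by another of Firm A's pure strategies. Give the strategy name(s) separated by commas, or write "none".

none

Nothing dominates U: M at P1 (20>-5); D at P1 (20>15).
M: no other strategy beats it everywhere (U at P2 (11=11); D at P2 (11>10)).
Nothing dominates D: U at P3 (20>7); M at P1 (15>-5).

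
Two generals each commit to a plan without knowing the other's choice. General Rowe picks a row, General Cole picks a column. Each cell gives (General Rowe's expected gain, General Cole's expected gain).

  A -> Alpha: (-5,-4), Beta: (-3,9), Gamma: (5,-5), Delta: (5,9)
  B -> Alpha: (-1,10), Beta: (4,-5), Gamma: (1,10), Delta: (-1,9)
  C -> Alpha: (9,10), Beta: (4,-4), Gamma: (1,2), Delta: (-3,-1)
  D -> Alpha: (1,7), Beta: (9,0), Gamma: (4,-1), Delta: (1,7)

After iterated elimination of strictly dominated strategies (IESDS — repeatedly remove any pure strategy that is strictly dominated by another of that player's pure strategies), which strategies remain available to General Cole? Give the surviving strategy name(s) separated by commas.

Alpha, Beta, Delta

Row B is eliminated: D beats it against every remaining column (Alpha: 1>-1, Beta: 9>4, Gamma: 4>1, Delta: 1>-1).
General Cole's strategy Gamma is strictly dominated by Alpha (A: -4>-5, C: 10>2, D: 7>-1) and is removed.
Among the remaining strategies, none is strictly dominated by another pure strategy of the same player, so the elimination stops.
Surviving strategies — General Rowe: {A, C, D}; General Cole: {Alpha, Beta, Delta}.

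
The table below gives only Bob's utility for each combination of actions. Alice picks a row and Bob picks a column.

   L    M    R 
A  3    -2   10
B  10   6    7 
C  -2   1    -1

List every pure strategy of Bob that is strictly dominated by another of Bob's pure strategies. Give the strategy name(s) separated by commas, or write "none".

none

Nothing dominates L: M at A (3>-2); R at B (10>7).
M is not dominated — it holds its own against L at C (1>-2); R at C (1>-1).
R: no other strategy beats it everywhere (L at A (10>3); M at A (10>-2)).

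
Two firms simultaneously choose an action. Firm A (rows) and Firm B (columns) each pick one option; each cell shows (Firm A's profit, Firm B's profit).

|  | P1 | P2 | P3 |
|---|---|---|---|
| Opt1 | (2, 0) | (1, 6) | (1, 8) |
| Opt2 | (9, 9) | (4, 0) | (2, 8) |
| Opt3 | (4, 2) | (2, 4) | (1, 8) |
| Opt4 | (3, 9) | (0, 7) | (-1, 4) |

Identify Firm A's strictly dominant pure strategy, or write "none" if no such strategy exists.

Opt2 vs Opt1: P1: 9>2, P2: 4>1, P3: 2>1.
Opt2 vs Opt3: P1: 9>4, P2: 4>2, P3: 2>1.
Opt2 vs Opt4: P1: 9>3, P2: 4>0, P3: 2>-1.
Opt2 strictly beats every other strategy against every opponent action, so it is strictly dominant.

Opt2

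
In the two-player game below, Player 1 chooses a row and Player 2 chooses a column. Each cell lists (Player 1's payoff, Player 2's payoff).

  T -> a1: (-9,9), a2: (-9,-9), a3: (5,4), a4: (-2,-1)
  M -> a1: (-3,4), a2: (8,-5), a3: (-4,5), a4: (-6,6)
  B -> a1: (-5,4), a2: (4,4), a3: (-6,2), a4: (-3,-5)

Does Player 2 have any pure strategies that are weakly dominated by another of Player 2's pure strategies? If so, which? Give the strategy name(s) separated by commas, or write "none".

a2

a1: no other strategy beats it everywhere (a2 at T (9>-9); a3 at T (9>4); a4 at T (9>-1)).
a2 is weakly dominated by a1 (T: 9>-9, M: 4>-5, B: 4=4).
a3 is not dominated — it holds its own against a1 at M (5>4); a2 at T (4>-9); a4 at T (4>-1).
Nothing dominates a4: a1 at M (6>4); a2 at T (-1>-9); a3 at M (6>5).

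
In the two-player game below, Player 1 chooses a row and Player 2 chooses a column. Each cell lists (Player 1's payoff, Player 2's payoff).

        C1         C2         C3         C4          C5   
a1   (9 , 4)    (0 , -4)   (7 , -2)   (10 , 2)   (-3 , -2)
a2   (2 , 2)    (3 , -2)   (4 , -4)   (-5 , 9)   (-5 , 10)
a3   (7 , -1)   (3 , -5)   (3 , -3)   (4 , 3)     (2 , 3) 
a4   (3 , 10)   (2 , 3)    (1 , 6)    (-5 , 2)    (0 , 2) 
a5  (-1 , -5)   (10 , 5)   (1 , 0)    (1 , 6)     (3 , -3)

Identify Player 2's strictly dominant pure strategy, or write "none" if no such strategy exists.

none

C1 fails to dominate C2 at a5 (-5<5).
C2 fails to dominate C1 at a1 (-4<4).
C3 fails to dominate C1 at a1 (-2<4).
C4 fails to dominate C1 at a1 (2<4).
C5 fails to dominate C1 at a1 (-2<4).
No single strategy dominates all the others.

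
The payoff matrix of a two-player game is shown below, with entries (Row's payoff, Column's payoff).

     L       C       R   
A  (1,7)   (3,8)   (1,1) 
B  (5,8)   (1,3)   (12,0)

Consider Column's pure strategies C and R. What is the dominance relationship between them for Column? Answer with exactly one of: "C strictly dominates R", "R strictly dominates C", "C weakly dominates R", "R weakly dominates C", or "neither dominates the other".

Compare C to R across each choice by Row: A: 8>1, B: 3>0.
Every comparison favours C, so C strictly dominates R.

C strictly dominates R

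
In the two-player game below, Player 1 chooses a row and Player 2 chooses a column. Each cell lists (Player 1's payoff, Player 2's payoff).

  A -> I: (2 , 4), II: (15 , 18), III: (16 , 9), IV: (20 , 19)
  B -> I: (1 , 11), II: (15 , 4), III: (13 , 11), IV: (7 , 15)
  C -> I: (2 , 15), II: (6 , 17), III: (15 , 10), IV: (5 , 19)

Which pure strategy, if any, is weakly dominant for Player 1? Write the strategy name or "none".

A vs B: I: 2>1, II: 15=15, III: 16>13, IV: 20>7.
A vs C: I: 2=2, II: 15>6, III: 16>15, IV: 20>5.
A is at least as good as every other strategy against every opponent action, so it is weakly dominant.

A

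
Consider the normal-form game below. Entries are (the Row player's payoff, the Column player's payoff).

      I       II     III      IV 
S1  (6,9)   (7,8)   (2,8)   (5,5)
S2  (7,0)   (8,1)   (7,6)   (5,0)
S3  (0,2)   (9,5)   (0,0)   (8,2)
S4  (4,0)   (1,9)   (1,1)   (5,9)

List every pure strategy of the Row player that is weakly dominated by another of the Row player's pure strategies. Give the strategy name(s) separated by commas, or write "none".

S1, S4

S1: dominated, since S2 does at least as well everywhere (I: 7>6, II: 8>7, III: 7>2, IV: 5=5).
S2: no other strategy beats it everywhere (S1 at I (7>6); S3 at I (7>0); S4 at I (7>4)).
S3 is not dominated — it holds its own against S1 at II (9>7); S2 at II (9>8); S4 at II (9>1).
S4 is weakly dominated by S1 (I: 6>4, II: 7>1, III: 2>1, IV: 5=5).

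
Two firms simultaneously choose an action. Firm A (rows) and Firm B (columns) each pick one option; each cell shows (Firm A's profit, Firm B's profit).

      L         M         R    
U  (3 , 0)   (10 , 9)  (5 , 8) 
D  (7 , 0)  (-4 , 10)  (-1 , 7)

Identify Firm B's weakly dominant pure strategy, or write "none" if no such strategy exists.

M

M vs L: U: 9>0, D: 10>0.
M vs R: U: 9>8, D: 10>7.
M is at least as good as every other strategy against every opponent action, so it is weakly dominant.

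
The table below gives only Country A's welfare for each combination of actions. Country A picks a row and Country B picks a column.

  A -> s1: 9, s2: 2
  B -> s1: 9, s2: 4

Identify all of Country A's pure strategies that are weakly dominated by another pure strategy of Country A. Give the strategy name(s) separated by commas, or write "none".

A: dominated, since B does at least as well everywhere (s1: 9=9, s2: 4>2).
B: no other strategy beats it everywhere (A at s2 (4>2)).

A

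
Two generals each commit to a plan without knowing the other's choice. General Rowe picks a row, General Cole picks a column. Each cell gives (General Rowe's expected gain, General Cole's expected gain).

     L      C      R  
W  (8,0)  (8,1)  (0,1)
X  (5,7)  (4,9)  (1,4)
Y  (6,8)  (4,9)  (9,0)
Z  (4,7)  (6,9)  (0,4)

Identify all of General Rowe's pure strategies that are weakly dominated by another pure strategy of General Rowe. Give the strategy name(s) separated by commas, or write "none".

X, Z

W is not dominated — it holds its own against X at L (8>5); Y at L (8>6); Z at L (8>4).
Y weakly dominates X — L: 6>5, C: 4=4, R: 9>1.
Nothing dominates Y: W at R (9>0); X at L (6>5); Z at L (6>4).
W weakly dominates Z — L: 8>4, C: 8>6, R: 0=0.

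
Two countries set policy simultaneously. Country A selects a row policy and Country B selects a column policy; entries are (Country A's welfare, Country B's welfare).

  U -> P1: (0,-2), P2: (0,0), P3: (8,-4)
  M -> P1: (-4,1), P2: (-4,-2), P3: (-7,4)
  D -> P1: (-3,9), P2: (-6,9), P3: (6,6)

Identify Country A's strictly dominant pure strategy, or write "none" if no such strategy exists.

U vs M: P1: 0>-4, P2: 0>-4, P3: 8>-7.
U vs D: P1: 0>-3, P2: 0>-6, P3: 8>6.
U strictly beats every other strategy against every opponent action, so it is strictly dominant.

U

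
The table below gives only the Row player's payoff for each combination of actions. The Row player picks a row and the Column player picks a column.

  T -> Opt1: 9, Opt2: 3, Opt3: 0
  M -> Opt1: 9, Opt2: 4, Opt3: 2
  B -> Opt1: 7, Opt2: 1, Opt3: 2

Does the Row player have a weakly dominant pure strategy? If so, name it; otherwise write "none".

M vs T: Opt1: 9=9, Opt2: 4>3, Opt3: 2>0.
M vs B: Opt1: 9>7, Opt2: 4>1, Opt3: 2=2.
M is at least as good as every other strategy against every opponent action, so it is weakly dominant.

M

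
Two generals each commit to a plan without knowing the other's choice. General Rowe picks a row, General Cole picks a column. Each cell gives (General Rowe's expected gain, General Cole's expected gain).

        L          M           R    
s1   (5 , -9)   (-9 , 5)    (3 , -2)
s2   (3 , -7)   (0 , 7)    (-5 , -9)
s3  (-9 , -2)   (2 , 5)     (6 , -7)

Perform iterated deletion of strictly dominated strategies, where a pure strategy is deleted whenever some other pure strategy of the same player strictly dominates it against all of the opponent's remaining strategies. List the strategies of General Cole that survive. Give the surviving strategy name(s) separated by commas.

M

Column L is eliminated: M beats it against every remaining row (s1: 5>-9, s2: 7>-7, s3: 5>-2).
Row s1 is eliminated: s3 beats it against every remaining column (M: 2>-9, R: 6>3).
For General Rowe, s3 strictly dominates s2 on the remaining columns (M: 2>0, R: 6>-5); eliminate s2.
For General Cole, M strictly dominates R on the remaining rows (s3: 5>-7); eliminate R.
Among the remaining strategies, none is strictly dominated by another pure strategy of the same player, so the elimination stops.
Surviving strategies — General Rowe: {s3}; General Cole: {M}.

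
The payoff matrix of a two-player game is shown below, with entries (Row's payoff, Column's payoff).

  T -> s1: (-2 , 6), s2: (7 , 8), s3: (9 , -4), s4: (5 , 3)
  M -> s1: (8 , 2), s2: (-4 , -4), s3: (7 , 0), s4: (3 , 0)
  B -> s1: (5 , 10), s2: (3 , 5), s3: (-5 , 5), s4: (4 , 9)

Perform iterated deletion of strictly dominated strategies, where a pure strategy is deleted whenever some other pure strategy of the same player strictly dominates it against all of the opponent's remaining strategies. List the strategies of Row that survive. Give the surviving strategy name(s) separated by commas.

T, M, B

For Column, s1 strictly dominates s3 on the remaining rows (T: 6>-4, M: 2>0, B: 10>5); eliminate s3.
Column s4 is eliminated: s1 beats it against every remaining row (T: 6>3, M: 2>0, B: 10>9).
Among the remaining strategies, none is strictly dominated by another pure strategy of the same player, so the elimination stops.
Surviving strategies — Row: {T, M, B}; Column: {s1, s2}.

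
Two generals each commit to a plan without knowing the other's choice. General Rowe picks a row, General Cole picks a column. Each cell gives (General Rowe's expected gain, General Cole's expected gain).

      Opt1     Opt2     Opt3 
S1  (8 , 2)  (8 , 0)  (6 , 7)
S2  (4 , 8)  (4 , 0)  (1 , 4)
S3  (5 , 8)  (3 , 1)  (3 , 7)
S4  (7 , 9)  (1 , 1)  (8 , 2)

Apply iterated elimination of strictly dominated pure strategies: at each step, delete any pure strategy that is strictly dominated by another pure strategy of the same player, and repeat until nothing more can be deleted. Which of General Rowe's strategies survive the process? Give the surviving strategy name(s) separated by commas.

Row S2 is eliminated: S1 beats it against every remaining column (Opt1: 8>4, Opt2: 8>4, Opt3: 6>1).
General Rowe's strategy S3 is strictly dominated by S1 (Opt1: 8>5, Opt2: 8>3, Opt3: 6>3) and is removed.
General Cole's strategy Opt2 is strictly dominated by Opt1 (S1: 2>0, S4: 9>1) and is removed.
Among the remaining strategies, none is strictly dominated by another pure strategy of the same player, so the elimination stops.
Surviving strategies — General Rowe: {S1, S4}; General Cole: {Opt1, Opt3}.

S1, S4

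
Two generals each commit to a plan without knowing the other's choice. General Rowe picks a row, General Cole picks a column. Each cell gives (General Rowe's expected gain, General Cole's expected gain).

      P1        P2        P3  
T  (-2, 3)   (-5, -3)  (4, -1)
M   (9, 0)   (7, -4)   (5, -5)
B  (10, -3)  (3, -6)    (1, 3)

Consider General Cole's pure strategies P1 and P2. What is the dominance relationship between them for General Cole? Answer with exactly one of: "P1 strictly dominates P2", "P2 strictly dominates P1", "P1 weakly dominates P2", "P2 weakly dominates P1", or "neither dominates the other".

P1's payoffs vs P2's, by General Rowe's action — T: 3>-3, M: 0>-4, B: -3>-6.
Every comparison favours P1, so P1 strictly dominates P2.

P1 strictly dominates P2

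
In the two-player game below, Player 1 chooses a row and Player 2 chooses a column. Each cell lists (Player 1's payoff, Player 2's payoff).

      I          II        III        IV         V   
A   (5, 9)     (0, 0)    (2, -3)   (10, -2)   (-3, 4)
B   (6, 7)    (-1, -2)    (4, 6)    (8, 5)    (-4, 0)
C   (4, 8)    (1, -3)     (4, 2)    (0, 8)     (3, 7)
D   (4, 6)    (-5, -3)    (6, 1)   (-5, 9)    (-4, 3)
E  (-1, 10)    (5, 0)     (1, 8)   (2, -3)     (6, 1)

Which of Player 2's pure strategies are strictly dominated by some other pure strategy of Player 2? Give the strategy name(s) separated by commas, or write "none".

I: no other strategy beats it everywhere (II at A (9>0); III at A (9>-3); IV at A (9>-2); V at A (9>4)).
I strictly dominates II — A: 9>0, B: 7>-2, C: 8>-3, D: 6>-3, E: 10>0.
III: dominated, since I does at least as well everywhere (A: 9>-3, B: 7>6, C: 8>2, D: 6>1, E: 10>8).
IV is not dominated — it holds its own against I at C (8=8); II at B (5>-2); III at A (-2>-3); V at B (5>0).
I strictly dominates V — A: 9>4, B: 7>0, C: 8>7, D: 6>3, E: 10>1.

II, III, V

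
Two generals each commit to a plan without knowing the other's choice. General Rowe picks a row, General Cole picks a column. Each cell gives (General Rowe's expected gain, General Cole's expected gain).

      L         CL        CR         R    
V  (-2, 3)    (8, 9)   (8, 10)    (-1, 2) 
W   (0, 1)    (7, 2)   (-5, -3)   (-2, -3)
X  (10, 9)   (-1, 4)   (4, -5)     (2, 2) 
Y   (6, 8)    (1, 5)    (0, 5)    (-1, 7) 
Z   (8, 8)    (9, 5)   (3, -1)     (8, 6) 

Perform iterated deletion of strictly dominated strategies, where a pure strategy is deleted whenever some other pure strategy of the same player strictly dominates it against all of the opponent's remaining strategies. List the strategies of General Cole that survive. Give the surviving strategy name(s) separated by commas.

Row W is eliminated: Z beats it against every remaining column (L: 8>0, CL: 9>7, CR: 3>-5, R: 8>-2).
General Rowe's strategy Y is strictly dominated by Z (L: 8>6, CL: 9>1, CR: 3>0, R: 8>-1) and is removed.
General Cole's strategy R is strictly dominated by L (V: 3>2, X: 9>2, Z: 8>6) and is removed.
Among the remaining strategies, none is strictly dominated by another pure strategy of the same player, so the elimination stops.
Surviving strategies — General Rowe: {V, X, Z}; General Cole: {L, CL, CR}.

L, CL, CR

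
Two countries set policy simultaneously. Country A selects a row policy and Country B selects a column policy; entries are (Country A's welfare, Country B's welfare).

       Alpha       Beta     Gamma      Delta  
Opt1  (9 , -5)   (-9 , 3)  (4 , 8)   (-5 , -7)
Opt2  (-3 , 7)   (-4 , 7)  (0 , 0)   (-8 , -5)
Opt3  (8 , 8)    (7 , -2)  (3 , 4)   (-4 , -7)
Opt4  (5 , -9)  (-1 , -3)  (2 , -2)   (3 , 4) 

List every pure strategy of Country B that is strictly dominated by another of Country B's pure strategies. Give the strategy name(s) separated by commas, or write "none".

Nothing dominates Alpha: Beta at Opt2 (7=7); Gamma at Opt2 (7>0); Delta at Opt1 (-5>-7).
Beta is not dominated — it holds its own against Alpha at Opt1 (3>-5); Gamma at Opt2 (7>0); Delta at Opt1 (3>-7).
Nothing dominates Gamma: Alpha at Opt1 (8>-5); Beta at Opt1 (8>3); Delta at Opt1 (8>-7).
Delta is not dominated — it holds its own against Alpha at Opt4 (4>-9); Beta at Opt4 (4>-3); Gamma at Opt4 (4>-2).

none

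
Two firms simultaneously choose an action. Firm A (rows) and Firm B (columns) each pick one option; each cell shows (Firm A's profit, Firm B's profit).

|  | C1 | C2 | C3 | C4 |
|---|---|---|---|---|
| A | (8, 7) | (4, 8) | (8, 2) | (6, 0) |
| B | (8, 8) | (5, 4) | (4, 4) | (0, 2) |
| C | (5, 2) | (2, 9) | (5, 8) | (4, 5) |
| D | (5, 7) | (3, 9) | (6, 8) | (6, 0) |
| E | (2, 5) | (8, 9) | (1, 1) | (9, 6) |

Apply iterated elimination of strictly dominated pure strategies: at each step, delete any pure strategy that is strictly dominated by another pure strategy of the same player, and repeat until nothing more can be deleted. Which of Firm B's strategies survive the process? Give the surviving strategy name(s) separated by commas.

Firm A's strategy C is strictly dominated by A (C1: 8>5, C2: 4>2, C3: 8>5, C4: 6>4) and is removed.
For Firm B, C2 strictly dominates C4 on the remaining rows (A: 8>0, B: 4>2, D: 9>0, E: 9>6); eliminate C4.
Row D is eliminated: A beats it against every remaining column (C1: 8>5, C2: 4>3, C3: 8>6).
Column C3 is eliminated: C1 beats it against every remaining row (A: 7>2, B: 8>4, E: 5>1).
Among the remaining strategies, none is strictly dominated by another pure strategy of the same player, so the elimination stops.
Surviving strategies — Firm A: {A, B, E}; Firm B: {C1, C2}.

C1, C2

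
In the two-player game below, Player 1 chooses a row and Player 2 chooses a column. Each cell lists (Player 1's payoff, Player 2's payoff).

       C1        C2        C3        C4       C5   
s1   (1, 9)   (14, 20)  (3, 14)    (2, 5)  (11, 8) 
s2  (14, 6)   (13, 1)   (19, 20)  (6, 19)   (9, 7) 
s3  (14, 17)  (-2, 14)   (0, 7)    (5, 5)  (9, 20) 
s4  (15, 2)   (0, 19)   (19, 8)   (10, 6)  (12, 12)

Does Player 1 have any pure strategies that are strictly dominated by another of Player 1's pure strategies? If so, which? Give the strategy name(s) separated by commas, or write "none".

s3

Nothing dominates s1: s2 at C2 (14>13); s3 at C2 (14>-2); s4 at C2 (14>0).
s2: no other strategy beats it everywhere (s1 at C1 (14>1); s3 at C1 (14=14); s4 at C2 (13>0)).
s3 is strictly dominated by s4 (C1: 15>14, C2: 0>-2, C3: 19>0, C4: 10>5, C5: 12>9).
s4: no other strategy beats it everywhere (s1 at C1 (15>1); s2 at C1 (15>14); s3 at C1 (15>14)).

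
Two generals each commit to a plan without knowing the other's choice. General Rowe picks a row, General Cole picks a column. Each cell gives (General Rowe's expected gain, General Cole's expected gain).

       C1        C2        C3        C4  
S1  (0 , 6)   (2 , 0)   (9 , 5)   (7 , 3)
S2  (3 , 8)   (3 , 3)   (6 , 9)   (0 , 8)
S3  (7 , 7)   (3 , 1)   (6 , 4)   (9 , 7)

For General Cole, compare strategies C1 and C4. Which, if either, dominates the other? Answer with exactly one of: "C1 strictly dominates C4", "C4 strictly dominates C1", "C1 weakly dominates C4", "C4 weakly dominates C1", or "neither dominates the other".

C1's payoffs vs C4's, by General Rowe's action — S1: 6>3, S2: 8=8, S3: 7=7.
C1 is at least as good everywhere and strictly better somewhere (tied only at S2, S3), so C1 weakly but not strictly dominates C4.

C1 weakly dominates C4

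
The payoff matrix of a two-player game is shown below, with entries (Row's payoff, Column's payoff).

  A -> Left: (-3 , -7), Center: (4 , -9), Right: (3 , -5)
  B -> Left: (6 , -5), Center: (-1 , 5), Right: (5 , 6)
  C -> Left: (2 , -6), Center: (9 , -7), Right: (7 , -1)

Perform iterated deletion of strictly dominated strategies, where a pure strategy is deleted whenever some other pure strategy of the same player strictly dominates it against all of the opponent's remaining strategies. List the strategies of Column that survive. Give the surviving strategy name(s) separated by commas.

Right

Row A is eliminated: C beats it against every remaining column (Left: 2>-3, Center: 9>4, Right: 7>3).
For Column, Right strictly dominates Left on the remaining rows (B: 6>-5, C: -1>-6); eliminate Left.
Row B is eliminated: C beats it against every remaining column (Center: 9>-1, Right: 7>5).
Column Center is eliminated: Right beats it against every remaining row (C: -1>-7).
Among the remaining strategies, none is strictly dominated by another pure strategy of the same player, so the elimination stops.
Surviving strategies — Row: {C}; Column: {Right}.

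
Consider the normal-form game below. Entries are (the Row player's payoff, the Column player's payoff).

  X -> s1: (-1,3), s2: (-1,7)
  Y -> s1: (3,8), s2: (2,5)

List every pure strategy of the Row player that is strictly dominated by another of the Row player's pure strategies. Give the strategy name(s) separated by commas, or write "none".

X

X is strictly dominated by Y (s1: 3>-1, s2: 2>-1).
Y: no other strategy beats it everywhere (X at s1 (3>-1)).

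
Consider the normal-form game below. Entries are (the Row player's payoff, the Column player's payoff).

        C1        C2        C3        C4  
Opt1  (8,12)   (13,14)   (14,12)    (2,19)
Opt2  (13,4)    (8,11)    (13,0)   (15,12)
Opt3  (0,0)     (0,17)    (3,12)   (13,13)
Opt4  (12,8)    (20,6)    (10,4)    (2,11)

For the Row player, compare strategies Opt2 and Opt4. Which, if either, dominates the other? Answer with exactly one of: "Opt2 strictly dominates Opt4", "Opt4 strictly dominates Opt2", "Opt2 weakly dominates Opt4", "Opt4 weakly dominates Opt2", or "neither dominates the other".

Compare Opt2 to Opt4 across each opponent action: C1: 13>12, C2: 8<20, C3: 13>10, C4: 15>2.
Opt2 does better at C1, C3, C4 but worse at C2; neither strategy dominates the other.

neither dominates the other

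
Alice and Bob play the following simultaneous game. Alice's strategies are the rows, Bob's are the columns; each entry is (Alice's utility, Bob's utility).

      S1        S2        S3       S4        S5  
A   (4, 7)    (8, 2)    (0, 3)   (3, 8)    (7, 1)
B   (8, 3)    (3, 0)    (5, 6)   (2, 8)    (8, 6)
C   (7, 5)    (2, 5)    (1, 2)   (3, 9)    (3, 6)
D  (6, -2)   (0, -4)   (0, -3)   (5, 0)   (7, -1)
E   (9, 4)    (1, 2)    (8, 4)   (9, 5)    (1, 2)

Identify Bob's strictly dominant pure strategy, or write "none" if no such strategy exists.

S4 vs S1: A: 8>7, B: 8>3, C: 9>5, D: 0>-2, E: 5>4.
S4 vs S2: A: 8>2, B: 8>0, C: 9>5, D: 0>-4, E: 5>2.
S4 vs S3: A: 8>3, B: 8>6, C: 9>2, D: 0>-3, E: 5>4.
S4 vs S5: A: 8>1, B: 8>6, C: 9>6, D: 0>-1, E: 5>2.
S4 strictly beats every other strategy against every opponent action, so it is strictly dominant.

S4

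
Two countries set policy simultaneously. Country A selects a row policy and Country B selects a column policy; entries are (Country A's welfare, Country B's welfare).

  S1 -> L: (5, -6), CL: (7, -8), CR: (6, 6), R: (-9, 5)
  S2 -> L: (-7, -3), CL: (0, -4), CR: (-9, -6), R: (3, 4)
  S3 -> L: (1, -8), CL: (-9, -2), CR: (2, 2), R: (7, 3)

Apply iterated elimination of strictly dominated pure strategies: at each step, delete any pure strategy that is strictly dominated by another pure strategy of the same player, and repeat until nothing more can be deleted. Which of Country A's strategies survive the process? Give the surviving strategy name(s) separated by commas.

S1, S3

Country B's strategy L is strictly dominated by R (S1: 5>-6, S2: 4>-3, S3: 3>-8) and is removed.
Country B's strategy CL is strictly dominated by R (S1: 5>-8, S2: 4>-4, S3: 3>-2) and is removed.
Row S2 is eliminated: S3 beats it against every remaining column (CR: 2>-9, R: 7>3).
Among the remaining strategies, none is strictly dominated by another pure strategy of the same player, so the elimination stops.
Surviving strategies — Country A: {S1, S3}; Country B: {CR, R}.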